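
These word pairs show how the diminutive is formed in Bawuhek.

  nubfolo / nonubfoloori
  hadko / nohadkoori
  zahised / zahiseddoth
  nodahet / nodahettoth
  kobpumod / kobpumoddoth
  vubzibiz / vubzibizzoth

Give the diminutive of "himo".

nubfolo and kobpumod both have last vowel 'o' yet inflect differently (nonubfoloori, kobpumoddoth), so the last vowel is not what conditions the rule; whether the stem ends in a vowel or a consonant is.
"himo" ends in a vowel. The stems ending in a vowel (nubfolo → nonubfoloori, hadko → nohadkoori) add no- … -ori around the stem.
The other pattern: stems ending in a consonant double the final consonant and add -oth.
So himo → nohimoori.

nohimoori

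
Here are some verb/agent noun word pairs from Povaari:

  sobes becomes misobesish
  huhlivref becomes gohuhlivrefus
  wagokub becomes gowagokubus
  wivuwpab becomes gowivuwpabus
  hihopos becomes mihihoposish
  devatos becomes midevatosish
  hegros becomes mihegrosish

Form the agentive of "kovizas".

mikovizasish

sobes and huhlivref both have last vowel 'e' yet inflect differently (misobesish, gohuhlivrefus), so the last vowel is not what conditions the rule; the final letter is.
"kovizas" ends in -s. The stems ending in -s (devatos → midevatosish, sobes → misobesish, hegros → mihegrosish) add mi- … -ish around the stem.
The other pattern: stems ending in -b or -f add go- … -us around the stem.
So kovizas → mikovizasish.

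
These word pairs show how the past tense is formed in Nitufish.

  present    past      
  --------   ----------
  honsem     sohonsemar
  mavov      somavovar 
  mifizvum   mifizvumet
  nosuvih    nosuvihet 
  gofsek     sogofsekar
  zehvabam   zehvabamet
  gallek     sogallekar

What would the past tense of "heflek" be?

mifizvum and honsem both end in -m yet inflect differently (mifizvumet, sohonsemar), so the final letter is not what conditions the rule; the number of vowels is.
"heflek" has 2 vowels. The stems with 2 vowels (gofsek → sogofsekar, gallek → sogallekar, mavov → somavovar) add so- … -ar around the stem.
So heflek → soheflekar.

soheflekar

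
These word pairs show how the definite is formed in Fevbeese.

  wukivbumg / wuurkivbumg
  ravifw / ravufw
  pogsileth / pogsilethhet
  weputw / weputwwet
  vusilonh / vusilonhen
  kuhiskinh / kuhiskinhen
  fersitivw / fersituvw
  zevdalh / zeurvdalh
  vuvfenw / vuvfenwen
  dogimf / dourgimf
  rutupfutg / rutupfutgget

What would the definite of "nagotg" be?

nagotgget

"nagotg" has second-to-last letter 't'. The stems whose second-to-last letter is 't' (pogsileth → pogsilethhet, rutupfutg → rutupfutgget, weputw → weputwwet) double the final consonant and add -et.
So nagotg → nagotgget.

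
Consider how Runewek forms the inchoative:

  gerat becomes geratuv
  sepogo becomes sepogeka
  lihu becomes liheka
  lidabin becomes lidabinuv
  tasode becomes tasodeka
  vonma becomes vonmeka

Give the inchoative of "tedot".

tedotuv

vonma and gerat both have last vowel 'a' yet inflect differently (vonmeka, geratuv), so the last vowel is not what conditions the rule; whether the stem ends in a vowel or a consonant is.
"tedot" ends in a consonant. The stems ending in a consonant (lidabin → lidabinuv, gerat → geratuv) add -uv.
So tedot → tedotuv.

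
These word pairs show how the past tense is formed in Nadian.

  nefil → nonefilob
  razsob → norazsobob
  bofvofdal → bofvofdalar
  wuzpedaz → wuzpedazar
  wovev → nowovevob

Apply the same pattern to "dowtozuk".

dowtozukar

bofvofdal and nefil both end in -l yet inflect differently (bofvofdalar, nonefilob), so the final letter is not what conditions the rule; the number of vowels is.
"dowtozuk" has 3 vowels. The stems with 3 vowels (bofvofdal → bofvofdalar, wuzpedaz → wuzpedazar) add -ar.
So dowtozuk → dowtozukar.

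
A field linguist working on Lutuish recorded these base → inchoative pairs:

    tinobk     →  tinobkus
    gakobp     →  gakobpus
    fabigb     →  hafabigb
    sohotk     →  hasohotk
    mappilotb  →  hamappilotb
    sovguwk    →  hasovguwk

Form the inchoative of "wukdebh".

wukdebhus

tinobk and sovguwk both end in -k yet inflect differently (tinobkus, hasovguwk), so the final letter is not what conditions the rule; the second-to-last letter is.
"wukdebh" has second-to-last letter 'b'. The stems whose second-to-last letter is 'b' (tinobk → tinobkus, gakobp → gakobpus) add -us.
The other pattern: stems whose second-to-last letter is 'g', 't' or 'w' add the prefix ha-.
So wukdebh → wukdebhus.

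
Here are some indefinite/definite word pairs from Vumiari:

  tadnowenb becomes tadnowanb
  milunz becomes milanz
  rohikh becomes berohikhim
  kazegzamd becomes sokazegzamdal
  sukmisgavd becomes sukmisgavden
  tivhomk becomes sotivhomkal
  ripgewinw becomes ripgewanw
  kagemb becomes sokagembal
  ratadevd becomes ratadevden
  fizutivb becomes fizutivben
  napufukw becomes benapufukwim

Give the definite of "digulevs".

kagemb and tadnowenb both end in -b yet inflect differently (sokagembal, tadnowanb), so the final letter is not what conditions the rule; the second-to-last letter is.
"digulevs" has second-to-last letter 'v'. The stems whose second-to-last letter is 'v' (sukmisgavd → sukmisgavden, ratadevd → ratadevden, fizutivb → fizutivben) add -en.
So digulevs → digulevsen.

digulevsen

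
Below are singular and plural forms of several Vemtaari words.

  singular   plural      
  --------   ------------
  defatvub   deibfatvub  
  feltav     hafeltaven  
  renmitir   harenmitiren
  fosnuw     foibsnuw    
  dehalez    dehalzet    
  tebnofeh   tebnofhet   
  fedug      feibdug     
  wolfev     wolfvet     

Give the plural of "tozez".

feltav and wolfev both end in -v yet inflect differently (hafeltaven, wolfvet), so the final letter is not what conditions the rule; the last vowel is.
"tozez" has last vowel 'e'. The stems whose last vowel is 'e' (wolfev → wolfvet, tebnofeh → tebnofhet, dehalez → dehalzet) delete the last vowel and add -et.
The other patterns: stems whose last vowel is 'u' insert -ib- after the first vowel; stems whose last vowel is 'a' or 'i' add ha- … -en around the stem.
So tozez → tozzet.

tozzet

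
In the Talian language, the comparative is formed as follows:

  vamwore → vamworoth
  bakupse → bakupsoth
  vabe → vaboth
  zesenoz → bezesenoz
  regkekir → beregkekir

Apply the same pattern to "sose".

sosoth

vamwore and zesenoz both have 3 vowels yet inflect differently (vamworoth, bezesenoz), so the number of vowels is not what conditions the rule; the final letter is.
"sose" ends in -e. The stems ending in -e (vamwore → vamworoth, bakupse → bakupsoth, vabe → vaboth) drop the final letter and add -oth.
The other pattern: stems ending in -r or -z add the prefix be-.
So sose → sosoth.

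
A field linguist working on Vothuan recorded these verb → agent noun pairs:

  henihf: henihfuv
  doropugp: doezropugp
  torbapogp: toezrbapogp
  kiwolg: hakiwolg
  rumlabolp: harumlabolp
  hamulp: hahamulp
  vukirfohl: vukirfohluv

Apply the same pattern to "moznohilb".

"moznohilb" has second-to-last letter 'l'. The stems whose second-to-last letter is 'l' (hamulp → hahamulp, rumlabolp → harumlabolp, kiwolg → hakiwolg) add the prefix ha-.
So moznohilb → hamoznohilb.

hamoznohilb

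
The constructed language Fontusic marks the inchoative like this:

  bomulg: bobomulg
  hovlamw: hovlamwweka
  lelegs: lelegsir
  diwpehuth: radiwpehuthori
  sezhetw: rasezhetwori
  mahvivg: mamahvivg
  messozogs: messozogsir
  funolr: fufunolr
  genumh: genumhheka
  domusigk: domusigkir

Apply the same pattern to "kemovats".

hovlamw and sezhetw both end in -w yet inflect differently (hovlamwweka, rasezhetwori), so the final letter is not what conditions the rule; the second-to-last letter is.
"kemovats" has second-to-last letter 't'. The stems whose second-to-last letter is 't' (sezhetw → rasezhetwori, diwpehuth → radiwpehuthori) add ra- … -ori around the stem.
So kemovats → rakemovatsori.

rakemovatsori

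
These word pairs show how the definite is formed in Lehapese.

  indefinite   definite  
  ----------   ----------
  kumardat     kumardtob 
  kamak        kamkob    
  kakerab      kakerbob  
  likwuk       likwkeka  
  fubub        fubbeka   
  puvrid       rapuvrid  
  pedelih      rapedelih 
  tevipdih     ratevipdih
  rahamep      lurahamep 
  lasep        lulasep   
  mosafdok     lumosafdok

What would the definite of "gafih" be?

kamak and likwuk both end in -k yet inflect differently (kamkob, likwkeka), so the final letter is not what conditions the rule; the last vowel is.
"gafih" has last vowel 'i'. The stems whose last vowel is 'i' (puvrid → rapuvrid, pedelih → rapedelih, tevipdih → ratevipdih) add the prefix ra-.
The other patterns: stems whose last vowel is 'a' delete the last vowel and add -ob; stems whose last vowel is 'u' delete the last vowel and add -eka; stems whose last vowel is 'e' or 'o' add the prefix lu-.
So gafih → ragafih.

ragafih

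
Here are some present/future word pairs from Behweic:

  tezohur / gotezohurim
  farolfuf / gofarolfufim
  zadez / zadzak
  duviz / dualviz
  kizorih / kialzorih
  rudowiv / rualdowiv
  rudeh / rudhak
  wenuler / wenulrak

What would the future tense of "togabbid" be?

"togabbid" has last vowel 'i'. The stems whose last vowel is 'i' (rudowiv → rualdowiv, duviz → dualviz, kizorih → kialzorih) insert -al- after the first vowel.
So togabbid → toalgabbid.

toalgabbid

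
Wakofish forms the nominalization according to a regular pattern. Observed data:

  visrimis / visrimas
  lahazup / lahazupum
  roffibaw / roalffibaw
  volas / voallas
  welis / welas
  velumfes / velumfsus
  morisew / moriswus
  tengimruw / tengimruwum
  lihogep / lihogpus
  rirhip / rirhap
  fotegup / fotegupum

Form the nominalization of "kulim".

fotegup and rirhip both end in -p yet inflect differently (fotegupum, rirhap), so the final letter is not what conditions the rule; the last vowel is.
"kulim" has last vowel 'i'. The stems whose last vowel is 'i' (welis → welas, visrimis → visrimas, rirhip → rirhap) change the last vowel to 'a'.
So kulim → kulam.

kulam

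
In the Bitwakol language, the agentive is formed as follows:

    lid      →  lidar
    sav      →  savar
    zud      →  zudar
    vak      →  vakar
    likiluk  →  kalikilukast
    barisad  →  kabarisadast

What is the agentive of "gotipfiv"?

"gotipfiv" has 3 vowels. The stems with 3 vowels (likiluk → kalikilukast, barisad → kabarisadast) add ka- … -ast around the stem.
So gotipfiv → kagotipfivast.

kagotipfivast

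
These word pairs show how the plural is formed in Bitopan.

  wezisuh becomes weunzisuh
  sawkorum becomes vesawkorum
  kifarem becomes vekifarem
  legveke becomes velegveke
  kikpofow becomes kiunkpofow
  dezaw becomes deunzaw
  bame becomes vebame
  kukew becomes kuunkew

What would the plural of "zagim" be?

kifarem and kukew both have last vowel 'e' yet inflect differently (vekifarem, kuunkew), so the last vowel is not what conditions the rule; the final letter is.
"zagim" ends in -m. The stems ending in -m (kifarem → vekifarem, sawkorum → vesawkorum) add the prefix ve-.
The other pattern: stems ending in -h or -w insert -un- after the first vowel.
So zagim → vezagim.

vezagim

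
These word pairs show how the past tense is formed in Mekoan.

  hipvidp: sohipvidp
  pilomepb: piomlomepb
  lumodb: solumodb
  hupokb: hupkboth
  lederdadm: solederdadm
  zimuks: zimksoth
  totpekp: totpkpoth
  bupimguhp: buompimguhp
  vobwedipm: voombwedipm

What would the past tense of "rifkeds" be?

"rifkeds" has second-to-last letter 'd'. The stems whose second-to-last letter is 'd' (hipvidp → sohipvidp, lumodb → solumodb, lederdadm → solederdadm) add the prefix so-.
So rifkeds → sorifkeds.

sorifkeds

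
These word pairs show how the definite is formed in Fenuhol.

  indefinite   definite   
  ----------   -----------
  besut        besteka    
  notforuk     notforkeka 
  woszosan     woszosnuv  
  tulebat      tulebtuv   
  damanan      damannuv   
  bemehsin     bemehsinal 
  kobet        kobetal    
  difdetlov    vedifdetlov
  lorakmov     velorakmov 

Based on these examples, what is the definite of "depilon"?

besut and tulebat both end in -t yet inflect differently (besteka, tulebtuv), so the final letter is not what conditions the rule; the last vowel is.
"depilon" has last vowel 'o'. The stems whose last vowel is 'o' (difdetlov → vedifdetlov, lorakmov → velorakmov) add the prefix ve-.
So depilon → vedepilon.

vedepilon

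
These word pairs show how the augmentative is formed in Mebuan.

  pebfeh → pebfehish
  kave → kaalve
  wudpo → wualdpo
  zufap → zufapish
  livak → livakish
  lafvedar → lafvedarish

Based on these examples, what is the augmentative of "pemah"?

pebfeh and kave both have last vowel 'e' yet inflect differently (pebfehish, kaalve), so the last vowel is not what conditions the rule; whether the stem ends in a vowel or a consonant is.
"pemah" ends in a consonant. The stems ending in a consonant (livak → livakish, pebfeh → pebfehish, zufap → zufapish) add -ish.
The other pattern: stems ending in a vowel insert -al- after the first vowel.
So pemah → pemahish.

pemahish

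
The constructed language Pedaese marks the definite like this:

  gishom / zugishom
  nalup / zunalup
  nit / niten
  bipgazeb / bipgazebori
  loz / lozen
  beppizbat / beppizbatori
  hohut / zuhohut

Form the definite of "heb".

heben

"heb" has 1 vowel. The stems with 1 vowel (nit → niten, loz → lozen) add -en.
So heb → heben.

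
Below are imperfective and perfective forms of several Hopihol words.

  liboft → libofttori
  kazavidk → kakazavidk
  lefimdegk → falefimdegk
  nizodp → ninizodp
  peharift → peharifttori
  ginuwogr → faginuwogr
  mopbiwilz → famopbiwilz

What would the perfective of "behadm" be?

"behadm" has second-to-last letter 'd'. The stems whose second-to-last letter is 'd' (kazavidk → kakazavidk, nizodp → ninizodp) repeat the first consonant+vowel as a prefix.
The other patterns: stems whose second-to-last letter is 'f' double the final consonant and add -ori; stems whose second-to-last letter is 'g' or 'l' add the prefix fa-.
So behadm → bebehadm.

bebehadm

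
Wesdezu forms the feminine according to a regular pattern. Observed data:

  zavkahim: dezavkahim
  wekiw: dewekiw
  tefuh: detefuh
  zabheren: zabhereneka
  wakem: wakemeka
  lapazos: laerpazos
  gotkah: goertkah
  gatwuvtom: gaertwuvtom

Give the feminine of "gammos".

gaermmos

zavkahim and wakem both end in -m yet inflect differently (dezavkahim, wakemeka), so the final letter is not what conditions the rule; the last vowel is.
"gammos" has last vowel 'o'. The stems whose last vowel is 'o' (lapazos → laerpazos, gatwuvtom → gaertwuvtom) insert -er- after the first vowel.
The other patterns: stems whose last vowel is 'i' or 'u' add the prefix de-; stems whose last vowel is 'e' add -eka.
So gammos → gaermmos.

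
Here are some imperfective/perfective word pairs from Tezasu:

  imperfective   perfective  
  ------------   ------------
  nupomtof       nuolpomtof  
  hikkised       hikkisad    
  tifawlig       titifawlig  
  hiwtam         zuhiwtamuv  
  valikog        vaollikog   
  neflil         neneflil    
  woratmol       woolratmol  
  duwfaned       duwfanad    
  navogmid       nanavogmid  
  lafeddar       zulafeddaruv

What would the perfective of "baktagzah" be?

woratmol and neflil both end in -l yet inflect differently (woolratmol, neneflil), so the final letter is not what conditions the rule; the last vowel is.
"baktagzah" has last vowel 'a'. The stems whose last vowel is 'a' (hiwtam → zuhiwtamuv, lafeddar → zulafeddaruv) add zu- … -uv around the stem.
The other patterns: stems whose last vowel is 'e' change the last vowel to 'a'; stems whose last vowel is 'o' insert -ol- after the first vowel; stems whose last vowel is 'i' repeat the first consonant+vowel as a prefix.
So baktagzah → zubaktagzahuv.

zubaktagzahuv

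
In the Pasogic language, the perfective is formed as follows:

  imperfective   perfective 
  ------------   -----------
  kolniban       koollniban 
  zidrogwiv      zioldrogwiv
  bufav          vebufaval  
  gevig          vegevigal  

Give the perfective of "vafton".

vevaftonal

zidrogwiv and bufav both end in -v yet inflect differently (zioldrogwiv, vebufaval), so the final letter is not what conditions the rule; the number of vowels is.
"vafton" has 2 vowels. The stems with 2 vowels (bufav → vebufaval, gevig → vegevigal) add ve- … -al around the stem.
The other pattern: stems with 3 vowels insert -ol- after the first vowel.
So vafton → vevaftonal.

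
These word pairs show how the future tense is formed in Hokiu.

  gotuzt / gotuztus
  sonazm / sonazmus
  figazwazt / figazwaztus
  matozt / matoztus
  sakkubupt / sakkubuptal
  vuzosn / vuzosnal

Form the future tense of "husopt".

gotuzt and sakkubupt both end in -t yet inflect differently (gotuztus, sakkubuptal), so the final letter is not what conditions the rule; the second-to-last letter is.
"husopt" has second-to-last letter 'p'. The one such stem in the data (sakkubupt → sakkubuptal) adds -al, so the same rule applies.
The other pattern: stems whose second-to-last letter is 'z' add -us.
So husopt → husoptal.

husoptal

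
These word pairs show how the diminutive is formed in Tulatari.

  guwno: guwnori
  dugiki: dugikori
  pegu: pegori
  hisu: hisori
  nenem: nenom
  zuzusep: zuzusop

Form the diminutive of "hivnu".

guwno and nenem both have 2 vowels yet inflect differently (guwnori, nenom), so the number of vowels is not what conditions the rule; whether the stem ends in a vowel or a consonant is.
"hivnu" ends in a vowel. The stems ending in a vowel (guwno → guwnori, dugiki → dugikori, pegu → pegori) drop the final letter and add -ori.
The other pattern: stems ending in a consonant change the last vowel to 'o'.
So hivnu → hivnori.

hivnori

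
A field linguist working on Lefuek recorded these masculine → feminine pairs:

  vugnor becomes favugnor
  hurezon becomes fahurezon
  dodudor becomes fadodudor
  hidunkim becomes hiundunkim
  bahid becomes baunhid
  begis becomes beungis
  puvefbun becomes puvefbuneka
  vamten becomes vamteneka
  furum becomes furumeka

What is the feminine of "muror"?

famuror

hurezon and puvefbun both end in -n yet inflect differently (fahurezon, puvefbuneka), so the final letter is not what conditions the rule; the last vowel is.
"muror" has last vowel 'o'. The stems whose last vowel is 'o' (vugnor → favugnor, hurezon → fahurezon, dodudor → fadodudor) add the prefix fa-.
The other patterns: stems whose last vowel is 'i' insert -un- after the first vowel; stems whose last vowel is 'e' or 'u' add -eka.
So muror → famuror.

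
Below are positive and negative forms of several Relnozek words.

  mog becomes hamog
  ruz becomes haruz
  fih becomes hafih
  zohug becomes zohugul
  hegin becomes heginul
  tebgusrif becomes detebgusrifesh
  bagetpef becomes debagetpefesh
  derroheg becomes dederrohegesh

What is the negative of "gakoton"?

"gakoton" has 3 vowels. The stems with 3 vowels (tebgusrif → detebgusrifesh, bagetpef → debagetpefesh, derroheg → dederrohegesh) add de- … -esh around the stem.
The other patterns: stems with 1 vowel add the prefix ha-; stems with 2 vowels add -ul.
So gakoton → degakotonesh.

degakotonesh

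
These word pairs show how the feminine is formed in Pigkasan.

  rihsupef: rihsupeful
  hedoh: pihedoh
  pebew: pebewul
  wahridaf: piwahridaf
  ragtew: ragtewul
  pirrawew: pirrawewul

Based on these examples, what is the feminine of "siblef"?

rihsupef and wahridaf both end in -f yet inflect differently (rihsupeful, piwahridaf), so the final letter is not what conditions the rule; the last vowel is.
"siblef" has last vowel 'e'. The stems whose last vowel is 'e' (pirrawew → pirrawewul, ragtew → ragtewul, rihsupef → rihsupeful) add -ul.
So siblef → sibleful.

sibleful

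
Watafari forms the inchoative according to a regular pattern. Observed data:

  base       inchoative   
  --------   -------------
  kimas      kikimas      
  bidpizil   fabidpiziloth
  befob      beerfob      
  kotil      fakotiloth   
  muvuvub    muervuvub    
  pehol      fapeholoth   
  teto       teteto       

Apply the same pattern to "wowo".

pehol and befob both have last vowel 'o' yet inflect differently (fapeholoth, beerfob), so the last vowel is not what conditions the rule; the final letter is.
"wowo" ends in -o. The one such stem in the data (teto → teteto) repeats the first consonant+vowel as a prefix (as does kimas), so the same rule applies.
The other patterns: stems ending in -l add fa- … -oth around the stem; stems ending in -b insert -er- after the first vowel.
So wowo → wowowo.

wowowo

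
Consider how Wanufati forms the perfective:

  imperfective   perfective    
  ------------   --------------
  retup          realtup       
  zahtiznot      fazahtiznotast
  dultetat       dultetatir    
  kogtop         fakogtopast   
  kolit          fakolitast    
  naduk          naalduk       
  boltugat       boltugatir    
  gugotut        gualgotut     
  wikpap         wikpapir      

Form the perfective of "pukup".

pualkup

wikpap and kogtop both end in -p yet inflect differently (wikpapir, fakogtopast), so the final letter is not what conditions the rule; the last vowel is.
"pukup" has last vowel 'u'. The stems whose last vowel is 'u' (gugotut → gualgotut, naduk → naalduk, retup → realtup) insert -al- after the first vowel.
The other patterns: stems whose last vowel is 'a' add -ir; stems whose last vowel is 'i' or 'o' add fa- … -ast around the stem.
So pukup → pualkup.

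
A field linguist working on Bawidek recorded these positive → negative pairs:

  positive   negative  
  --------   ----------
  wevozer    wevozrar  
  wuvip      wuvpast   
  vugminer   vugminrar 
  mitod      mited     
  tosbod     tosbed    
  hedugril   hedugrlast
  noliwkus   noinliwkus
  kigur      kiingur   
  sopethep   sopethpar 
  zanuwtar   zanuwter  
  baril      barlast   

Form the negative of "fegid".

zanuwtar and wevozer both end in -r yet inflect differently (zanuwter, wevozrar), so the final letter is not what conditions the rule; the last vowel is.
"fegid" has last vowel 'i'. The stems whose last vowel is 'i' (hedugril → hedugrlast, wuvip → wuvpast, baril → barlast) delete the last vowel and add -ast.
The other patterns: stems whose last vowel is 'a' or 'o' change the last vowel to 'e'; stems whose last vowel is 'e' delete the last vowel and add -ar; stems whose last vowel is 'u' insert -in- after the first vowel.
So fegid → fegdast.

fegdast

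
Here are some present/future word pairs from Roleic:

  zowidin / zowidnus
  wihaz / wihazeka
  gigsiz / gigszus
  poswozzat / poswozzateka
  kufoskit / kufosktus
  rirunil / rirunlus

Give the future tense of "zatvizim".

zatvizmus

kufoskit and poswozzat both end in -t yet inflect differently (kufosktus, poswozzateka), so the final letter is not what conditions the rule; the last vowel is.
"zatvizim" has last vowel 'i'. The stems whose last vowel is 'i' (kufoskit → kufosktus, zowidin → zowidnus, rirunil → rirunlus) delete the last vowel and add -us.
The other pattern: stems whose last vowel is 'a' add -eka.
So zatvizim → zatvizmus.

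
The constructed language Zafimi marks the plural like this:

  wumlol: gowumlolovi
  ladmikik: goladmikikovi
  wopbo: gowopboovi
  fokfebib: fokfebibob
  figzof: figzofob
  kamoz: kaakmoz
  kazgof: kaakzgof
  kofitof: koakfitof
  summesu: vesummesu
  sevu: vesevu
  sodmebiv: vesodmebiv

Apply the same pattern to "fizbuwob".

fizbuwobob

figzof and kazgof both end in -f yet inflect differently (figzofob, kaakzgof), so the final letter is not what conditions the rule; the first letter is.
"fizbuwob" begins with f-. The stems beginning with f- (fokfebib → fokfebibob, figzof → figzofob) add -ob.
So fizbuwob → fizbuwobob.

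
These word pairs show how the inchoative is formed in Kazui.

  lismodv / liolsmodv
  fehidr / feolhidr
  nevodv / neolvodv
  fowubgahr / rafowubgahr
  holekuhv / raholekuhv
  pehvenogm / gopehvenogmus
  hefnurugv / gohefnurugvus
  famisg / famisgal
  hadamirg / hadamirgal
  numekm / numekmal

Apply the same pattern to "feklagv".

gofeklagvus

fehidr and fowubgahr both end in -r yet inflect differently (feolhidr, rafowubgahr), so the final letter is not what conditions the rule; the second-to-last letter is.
"feklagv" has second-to-last letter 'g'. The stems whose second-to-last letter is 'g' (pehvenogm → gopehvenogmus, hefnurugv → gohefnurugvus) add go- … -us around the stem.
The other patterns: stems whose second-to-last letter is 'd' insert -ol- after the first vowel; stems whose second-to-last letter is 'h' add the prefix ra-; stems whose second-to-last letter is 'k', 'r' or 's' add -al.
So feklagv → gofeklagvus.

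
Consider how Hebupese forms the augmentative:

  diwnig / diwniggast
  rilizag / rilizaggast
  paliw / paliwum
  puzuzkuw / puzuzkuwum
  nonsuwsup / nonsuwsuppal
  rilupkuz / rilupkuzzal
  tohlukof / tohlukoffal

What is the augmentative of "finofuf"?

finofuffal

diwnig and paliw both have last vowel 'i' yet inflect differently (diwniggast, paliwum), so the last vowel is not what conditions the rule; the final letter is.
"finofuf" ends in -f. The one such stem in the data (tohlukof → tohlukoffal) doubles the final consonant and adds -al (as do nonsuwsup, rilupkuz), so the same rule applies.
So finofuf → finofuffal.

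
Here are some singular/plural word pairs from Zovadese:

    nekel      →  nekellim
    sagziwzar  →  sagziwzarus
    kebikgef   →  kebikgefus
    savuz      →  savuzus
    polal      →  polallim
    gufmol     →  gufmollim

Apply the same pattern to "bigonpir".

bigonpirus

"bigonpir" ends in -r. The one such stem in the data (sagziwzar → sagziwzarus) adds -us, so the same rule applies.
So bigonpir → bigonpirus.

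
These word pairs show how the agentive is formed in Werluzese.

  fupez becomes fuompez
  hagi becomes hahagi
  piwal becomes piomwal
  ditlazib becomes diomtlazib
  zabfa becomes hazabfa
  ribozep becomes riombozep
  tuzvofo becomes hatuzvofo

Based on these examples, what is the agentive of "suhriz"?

suomhriz

zabfa and piwal both have last vowel 'a' yet inflect differently (hazabfa, piomwal), so the last vowel is not what conditions the rule; whether the stem ends in a vowel or a consonant is.
"suhriz" ends in a consonant. The stems ending in a consonant (fupez → fuompez, piwal → piomwal, ditlazib → diomtlazib) insert -om- after the first vowel.
The other pattern: stems ending in a vowel add the prefix ha-.
So suhriz → suomhriz.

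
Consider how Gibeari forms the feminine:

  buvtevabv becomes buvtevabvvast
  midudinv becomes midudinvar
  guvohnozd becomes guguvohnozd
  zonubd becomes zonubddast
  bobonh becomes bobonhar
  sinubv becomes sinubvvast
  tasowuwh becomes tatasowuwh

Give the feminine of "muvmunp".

buvtevabv and midudinv both end in -v yet inflect differently (buvtevabvvast, midudinvar), so the final letter is not what conditions the rule; the second-to-last letter is.
"muvmunp" has second-to-last letter 'n'. The stems whose second-to-last letter is 'n' (bobonh → bobonhar, midudinv → midudinvar) add -ar.
The other patterns: stems whose second-to-last letter is 'b' double the final consonant and add -ast; stems whose second-to-last letter is 'w' or 'z' repeat the first consonant+vowel as a prefix.
So muvmunp → muvmunpar.

muvmunpar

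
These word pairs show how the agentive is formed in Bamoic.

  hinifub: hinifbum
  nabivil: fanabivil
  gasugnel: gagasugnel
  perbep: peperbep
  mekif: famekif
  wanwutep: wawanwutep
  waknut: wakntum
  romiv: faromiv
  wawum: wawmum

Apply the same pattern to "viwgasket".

"viwgasket" has last vowel 'e'. The stems whose last vowel is 'e' (gasugnel → gagasugnel, wanwutep → wawanwutep, perbep → peperbep) repeat the first consonant+vowel as a prefix.
The other patterns: stems whose last vowel is 'u' delete the last vowel and add -um; stems whose last vowel is 'i' add the prefix fa-.
So viwgasket → viviwgasket.

viviwgasket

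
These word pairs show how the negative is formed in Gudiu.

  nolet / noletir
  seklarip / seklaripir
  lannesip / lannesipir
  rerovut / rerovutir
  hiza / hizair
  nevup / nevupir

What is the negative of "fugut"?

fugutir

Every pair shown (nolet → noletir, seklarip → seklaripir, lannesip → lannesipir, …) follows the same rule: add -ir.
So fugut → fugutir.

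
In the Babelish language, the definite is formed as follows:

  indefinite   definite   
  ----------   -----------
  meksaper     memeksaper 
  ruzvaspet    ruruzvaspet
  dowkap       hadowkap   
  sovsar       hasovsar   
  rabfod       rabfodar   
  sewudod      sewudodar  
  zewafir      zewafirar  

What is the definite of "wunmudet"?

wuwunmudet

meksaper and sovsar both end in -r yet inflect differently (memeksaper, hasovsar), so the final letter is not what conditions the rule; the last vowel is.
"wunmudet" has last vowel 'e'. The stems whose last vowel is 'e' (meksaper → memeksaper, ruzvaspet → ruruzvaspet) repeat the first consonant+vowel as a prefix.
The other patterns: stems whose last vowel is 'a' add the prefix ha-; stems whose last vowel is 'i' or 'o' add -ar.
So wunmudet → wuwunmudet.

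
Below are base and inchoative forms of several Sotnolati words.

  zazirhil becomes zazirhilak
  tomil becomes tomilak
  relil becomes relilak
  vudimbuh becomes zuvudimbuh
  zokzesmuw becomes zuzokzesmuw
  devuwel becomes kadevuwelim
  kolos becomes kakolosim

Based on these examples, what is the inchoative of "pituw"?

zupituw

zazirhil and devuwel both end in -l yet inflect differently (zazirhilak, kadevuwelim), so the final letter is not what conditions the rule; the last vowel is.
"pituw" has last vowel 'u'. The stems whose last vowel is 'u' (vudimbuh → zuvudimbuh, zokzesmuw → zuzokzesmuw) add the prefix zu-.
So pituw → zupituw.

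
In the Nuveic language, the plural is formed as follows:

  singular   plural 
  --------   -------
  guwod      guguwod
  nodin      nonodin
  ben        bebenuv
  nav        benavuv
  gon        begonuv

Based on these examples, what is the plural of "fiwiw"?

fifiwiw

nodin and ben both end in -n yet inflect differently (nonodin, bebenuv), so the final letter is not what conditions the rule; the number of vowels is.
"fiwiw" has 2 vowels. The stems with 2 vowels (guwod → guguwod, nodin → nonodin) repeat the first consonant+vowel as a prefix.
The other pattern: stems with 1 vowel add be- … -uv around the stem.
So fiwiw → fifiwiw.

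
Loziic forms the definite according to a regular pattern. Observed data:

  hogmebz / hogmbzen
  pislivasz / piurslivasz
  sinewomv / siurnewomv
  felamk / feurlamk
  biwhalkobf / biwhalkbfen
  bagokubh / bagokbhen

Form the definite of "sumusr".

hogmebz and pislivasz both end in -z yet inflect differently (hogmbzen, piurslivasz), so the final letter is not what conditions the rule; the second-to-last letter is.
"sumusr" has second-to-last letter 's'. The one such stem in the data (pislivasz → piurslivasz) inserts -ur- after the first vowel (as do felamk, sinewomv), so the same rule applies.
The other pattern: stems whose second-to-last letter is 'b' delete the last vowel and add -en.
So sumusr → suurmusr.

suurmusr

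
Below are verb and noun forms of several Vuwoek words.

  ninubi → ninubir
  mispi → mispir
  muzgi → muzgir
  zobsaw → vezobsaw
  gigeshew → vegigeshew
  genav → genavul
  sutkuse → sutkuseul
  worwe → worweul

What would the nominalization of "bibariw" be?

vebibariw

"bibariw" ends in -w. The stems ending in -w (zobsaw → vezobsaw, gigeshew → vegigeshew) add the prefix ve-.
The other patterns: stems ending in -i drop the final letter and add -ir; stems ending in -e or -v add -ul.
So bibariw → vebibariw.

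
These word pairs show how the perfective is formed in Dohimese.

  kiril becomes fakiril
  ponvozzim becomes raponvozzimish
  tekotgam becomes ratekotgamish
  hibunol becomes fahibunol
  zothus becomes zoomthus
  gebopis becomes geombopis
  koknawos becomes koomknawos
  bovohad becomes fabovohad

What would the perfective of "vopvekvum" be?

ravopvekvumish

ponvozzim and gebopis both have last vowel 'i' yet inflect differently (raponvozzimish, geombopis), so the last vowel is not what conditions the rule; the final letter is.
"vopvekvum" ends in -m. The stems ending in -m (tekotgam → ratekotgamish, ponvozzim → raponvozzimish) add ra- … -ish around the stem.
So vopvekvum → ravopvekvumish.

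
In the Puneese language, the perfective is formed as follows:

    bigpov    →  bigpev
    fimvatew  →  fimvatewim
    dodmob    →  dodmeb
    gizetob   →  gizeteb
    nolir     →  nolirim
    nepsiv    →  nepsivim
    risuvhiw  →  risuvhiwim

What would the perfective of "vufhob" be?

vufheb

bigpov and nepsiv both end in -v yet inflect differently (bigpev, nepsivim), so the final letter is not what conditions the rule; the last vowel is.
"vufhob" has last vowel 'o'. The stems whose last vowel is 'o' (bigpov → bigpev, gizetob → gizeteb, dodmob → dodmeb) change the last vowel to 'e'.
The other pattern: stems whose last vowel is 'e' or 'i' add -im.
So vufhob → vufheb.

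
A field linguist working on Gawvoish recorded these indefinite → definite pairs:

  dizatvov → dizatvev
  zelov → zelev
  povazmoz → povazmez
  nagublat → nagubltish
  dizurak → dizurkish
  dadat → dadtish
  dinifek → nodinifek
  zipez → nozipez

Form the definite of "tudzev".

dizurak and dinifek both end in -k yet inflect differently (dizurkish, nodinifek), so the final letter is not what conditions the rule; the last vowel is.
"tudzev" has last vowel 'e'. The stems whose last vowel is 'e' (dinifek → nodinifek, zipez → nozipez) add the prefix no-.
So tudzev → notudzev.

notudzev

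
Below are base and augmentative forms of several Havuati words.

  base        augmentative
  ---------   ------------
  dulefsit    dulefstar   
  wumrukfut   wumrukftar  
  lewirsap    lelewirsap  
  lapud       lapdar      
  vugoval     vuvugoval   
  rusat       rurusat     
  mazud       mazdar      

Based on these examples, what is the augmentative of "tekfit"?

tekftar

"tekfit" has last vowel 'i'. The one such stem in the data (dulefsit → dulefstar) deletes the last vowel and adds -ar (as do lapud, mazud), so the same rule applies.
So tekfit → tekftar.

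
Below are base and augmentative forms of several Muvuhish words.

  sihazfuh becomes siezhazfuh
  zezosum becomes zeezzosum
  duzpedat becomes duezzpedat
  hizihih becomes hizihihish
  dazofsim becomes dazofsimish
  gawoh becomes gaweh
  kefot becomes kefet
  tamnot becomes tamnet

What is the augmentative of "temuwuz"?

teezmuwuz

gawoh and hizihih both end in -h yet inflect differently (gaweh, hizihihish), so the final letter is not what conditions the rule; the last vowel is.
"temuwuz" has last vowel 'u'. The stems whose last vowel is 'u' (zezosum → zeezzosum, sihazfuh → siezhazfuh) insert -ez- after the first vowel.
The other patterns: stems whose last vowel is 'o' change the last vowel to 'e'; stems whose last vowel is 'i' add -ish.
So temuwuz → teezmuwuz.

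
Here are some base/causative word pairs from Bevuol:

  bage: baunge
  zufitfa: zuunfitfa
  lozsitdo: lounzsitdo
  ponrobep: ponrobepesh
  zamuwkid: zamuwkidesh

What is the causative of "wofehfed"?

wofehfedesh

"wofehfed" ends in a consonant. The stems ending in a consonant (ponrobep → ponrobepesh, zamuwkid → zamuwkidesh) add -esh.
So wofehfed → wofehfedesh.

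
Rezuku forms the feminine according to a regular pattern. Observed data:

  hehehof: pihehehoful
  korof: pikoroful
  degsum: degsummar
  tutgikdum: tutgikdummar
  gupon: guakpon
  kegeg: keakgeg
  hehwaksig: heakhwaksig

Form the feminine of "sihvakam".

"sihvakam" ends in -m. The stems ending in -m (degsum → degsummar, tutgikdum → tutgikdummar) double the final consonant and add -ar.
So sihvakam → sihvakammar.

sihvakammar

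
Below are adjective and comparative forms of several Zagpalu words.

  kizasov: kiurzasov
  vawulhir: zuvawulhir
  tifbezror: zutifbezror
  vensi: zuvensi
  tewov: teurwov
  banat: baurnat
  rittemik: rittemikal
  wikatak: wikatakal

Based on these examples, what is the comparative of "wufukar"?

zuwufukar

vawulhir and rittemik both have last vowel 'i' yet inflect differently (zuvawulhir, rittemikal), so the last vowel is not what conditions the rule; the final letter is.
"wufukar" ends in -r. The stems ending in -r (vawulhir → zuvawulhir, tifbezror → zutifbezror) add the prefix zu-.
The other patterns: stems ending in -k add -al; stems ending in -t or -v insert -ur- after the first vowel.
So wufukar → zuwufukar.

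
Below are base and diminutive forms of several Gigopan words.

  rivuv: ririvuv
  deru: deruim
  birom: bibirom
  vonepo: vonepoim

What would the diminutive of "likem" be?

lilikem

deru and rivuv both have last vowel 'u' yet inflect differently (deruim, ririvuv), so the last vowel is not what conditions the rule; whether the stem ends in a vowel or a consonant is.
"likem" ends in a consonant. The stems ending in a consonant (rivuv → ririvuv, birom → bibirom) repeat the first consonant+vowel as a prefix.
So likem → lilikem.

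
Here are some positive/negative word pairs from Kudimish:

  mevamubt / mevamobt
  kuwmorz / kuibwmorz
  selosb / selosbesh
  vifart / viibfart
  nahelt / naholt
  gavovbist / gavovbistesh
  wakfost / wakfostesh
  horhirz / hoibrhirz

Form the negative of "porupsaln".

porupsoln

vifart and wakfost both end in -t yet inflect differently (viibfart, wakfostesh), so the final letter is not what conditions the rule; the second-to-last letter is.
"porupsaln" has second-to-last letter 'l'. The one such stem in the data (nahelt → naholt) changes the last vowel to 'o' (as does mevamubt), so the same rule applies.
The other patterns: stems whose second-to-last letter is 'r' insert -ib- after the first vowel; stems whose second-to-last letter is 's' add -esh.
So porupsaln → porupsoln.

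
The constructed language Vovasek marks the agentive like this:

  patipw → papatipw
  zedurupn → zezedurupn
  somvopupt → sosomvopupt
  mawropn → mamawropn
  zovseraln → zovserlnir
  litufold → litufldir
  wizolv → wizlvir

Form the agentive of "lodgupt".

lolodgupt

zedurupn and zovseraln both end in -n yet inflect differently (zezedurupn, zovserlnir), so the final letter is not what conditions the rule; the second-to-last letter is.
"lodgupt" has second-to-last letter 'p'. The stems whose second-to-last letter is 'p' (patipw → papatipw, zedurupn → zezedurupn, somvopupt → sosomvopupt) repeat the first consonant+vowel as a prefix.
The other pattern: stems whose second-to-last letter is 'l' delete the last vowel and add -ir.
So lodgupt → lolodgupt.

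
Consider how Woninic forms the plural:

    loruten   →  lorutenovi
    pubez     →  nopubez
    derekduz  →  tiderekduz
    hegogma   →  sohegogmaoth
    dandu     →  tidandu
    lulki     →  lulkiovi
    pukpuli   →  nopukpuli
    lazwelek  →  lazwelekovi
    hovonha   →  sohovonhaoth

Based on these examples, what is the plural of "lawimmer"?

lawimmerovi

derekduz and pubez both end in -z yet inflect differently (tiderekduz, nopubez), so the final letter is not what conditions the rule; the first letter is.
"lawimmer" begins with l-. The stems beginning with l- (loruten → lorutenovi, lulki → lulkiovi, lazwelek → lazwelekovi) add -ovi.
The other patterns: stems beginning with d- add the prefix ti-; stems beginning with h- add so- … -oth around the stem; stems beginning with p- add the prefix no-.
So lawimmer → lawimmerovi.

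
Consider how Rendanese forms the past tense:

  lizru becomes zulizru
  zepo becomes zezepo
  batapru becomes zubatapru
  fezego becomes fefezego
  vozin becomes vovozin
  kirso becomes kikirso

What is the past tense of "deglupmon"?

dedeglupmon

lizru and zepo both have 2 vowels yet inflect differently (zulizru, zezepo), so the number of vowels is not what conditions the rule; the final letter is.
"deglupmon" ends in -n. The one such stem in the data (vozin → vovozin) repeats the first consonant+vowel as a prefix (as do zepo, kirso), so the same rule applies.
So deglupmon → dedeglupmon.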